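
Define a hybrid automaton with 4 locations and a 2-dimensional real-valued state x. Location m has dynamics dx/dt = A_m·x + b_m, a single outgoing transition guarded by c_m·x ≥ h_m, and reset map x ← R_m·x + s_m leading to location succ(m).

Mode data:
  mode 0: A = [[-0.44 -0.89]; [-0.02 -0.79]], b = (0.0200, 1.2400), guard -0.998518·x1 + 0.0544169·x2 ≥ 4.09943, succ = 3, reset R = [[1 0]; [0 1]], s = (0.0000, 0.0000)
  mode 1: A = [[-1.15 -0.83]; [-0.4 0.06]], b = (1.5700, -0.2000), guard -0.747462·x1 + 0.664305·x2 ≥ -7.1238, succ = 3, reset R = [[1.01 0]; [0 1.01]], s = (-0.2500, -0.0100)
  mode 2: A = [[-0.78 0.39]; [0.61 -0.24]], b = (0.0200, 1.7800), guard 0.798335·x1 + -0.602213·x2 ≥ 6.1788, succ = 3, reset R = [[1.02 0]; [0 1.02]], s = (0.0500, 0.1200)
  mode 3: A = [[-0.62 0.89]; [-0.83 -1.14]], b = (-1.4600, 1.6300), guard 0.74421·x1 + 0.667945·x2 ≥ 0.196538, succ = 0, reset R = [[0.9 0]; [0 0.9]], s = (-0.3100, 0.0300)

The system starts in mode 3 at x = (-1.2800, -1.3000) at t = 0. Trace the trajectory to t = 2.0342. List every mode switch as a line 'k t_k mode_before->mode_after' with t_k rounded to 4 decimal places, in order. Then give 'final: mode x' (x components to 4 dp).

Mode 3: guard c·x = 0.1965 hit at Δt = 1.3310 (t = 1.3310), x⁻ = (-1.2562, 1.6938) → reset → x⁺ = (-1.4405, 1.5544), jump to mode 0
Mode 0: flow for 0.7032 to horizon, guard not reached → x = (-1.8892, 1.5792)

1 1.3310 3->0
final: 0 -1.8892 1.5792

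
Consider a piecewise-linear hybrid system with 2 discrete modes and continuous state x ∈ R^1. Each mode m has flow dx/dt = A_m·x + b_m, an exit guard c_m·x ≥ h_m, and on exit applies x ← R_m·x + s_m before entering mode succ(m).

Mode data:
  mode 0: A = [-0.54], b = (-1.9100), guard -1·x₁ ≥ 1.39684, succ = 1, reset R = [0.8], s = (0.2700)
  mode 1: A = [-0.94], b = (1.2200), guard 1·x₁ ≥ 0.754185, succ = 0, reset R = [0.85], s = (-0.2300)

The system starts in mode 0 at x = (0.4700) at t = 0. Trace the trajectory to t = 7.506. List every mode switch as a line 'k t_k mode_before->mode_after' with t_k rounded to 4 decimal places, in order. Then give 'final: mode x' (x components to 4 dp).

Mode 0: guard c·x = 1.3968 hit at Δt = 1.1614 (t = 1.1614), x⁻ = (-1.3968) → reset → x⁺ = (-0.8475), jump to mode 1
Mode 1: guard c·x = 0.7542 hit at Δt = 1.4603 (t = 2.6217), x⁻ = (0.7542) → reset → x⁺ = (0.4111), jump to mode 0
Mode 0: guard c·x = 1.3968 hit at Δt = 1.1340 (t = 3.7556), x⁻ = (-1.3968) → reset → x⁺ = (-0.8475), jump to mode 1
Mode 1: guard c·x = 0.7542 hit at Δt = 1.4603 (t = 5.2159), x⁻ = (0.7542) → reset → x⁺ = (0.4111), jump to mode 0
Mode 0: guard c·x = 1.3968 hit at Δt = 1.1340 (t = 6.3499), x⁻ = (-1.3968) → reset → x⁺ = (-0.8475), jump to mode 1
Mode 1: flow for 1.1561 to horizon, guard not reached → x = (0.5742)

1 1.1614 0->1
2 2.6217 1->0
3 3.7556 0->1
4 5.2159 1->0
5 6.3499 0->1
final: 1 0.5742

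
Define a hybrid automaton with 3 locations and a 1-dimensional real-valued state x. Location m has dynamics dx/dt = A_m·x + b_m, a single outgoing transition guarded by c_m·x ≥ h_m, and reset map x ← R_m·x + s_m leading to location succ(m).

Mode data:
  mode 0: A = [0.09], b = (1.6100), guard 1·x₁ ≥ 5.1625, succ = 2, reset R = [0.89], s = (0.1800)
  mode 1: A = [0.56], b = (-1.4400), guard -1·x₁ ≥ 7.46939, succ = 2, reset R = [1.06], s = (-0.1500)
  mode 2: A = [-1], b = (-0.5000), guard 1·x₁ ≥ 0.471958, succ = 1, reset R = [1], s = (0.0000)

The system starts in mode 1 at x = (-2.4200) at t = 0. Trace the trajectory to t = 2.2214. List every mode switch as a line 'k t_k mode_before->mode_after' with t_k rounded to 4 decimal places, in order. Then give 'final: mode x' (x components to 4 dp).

Mode 1: guard c·x = 7.4694 hit at Δt = 1.2481 (t = 1.2481), x⁻ = (-7.4694) → reset → x⁺ = (-8.0676), jump to mode 2
Mode 2: flow for 0.9733 to horizon, guard not reached → x = (-3.3593)

1 1.2481 1->2
final: 2 -3.3593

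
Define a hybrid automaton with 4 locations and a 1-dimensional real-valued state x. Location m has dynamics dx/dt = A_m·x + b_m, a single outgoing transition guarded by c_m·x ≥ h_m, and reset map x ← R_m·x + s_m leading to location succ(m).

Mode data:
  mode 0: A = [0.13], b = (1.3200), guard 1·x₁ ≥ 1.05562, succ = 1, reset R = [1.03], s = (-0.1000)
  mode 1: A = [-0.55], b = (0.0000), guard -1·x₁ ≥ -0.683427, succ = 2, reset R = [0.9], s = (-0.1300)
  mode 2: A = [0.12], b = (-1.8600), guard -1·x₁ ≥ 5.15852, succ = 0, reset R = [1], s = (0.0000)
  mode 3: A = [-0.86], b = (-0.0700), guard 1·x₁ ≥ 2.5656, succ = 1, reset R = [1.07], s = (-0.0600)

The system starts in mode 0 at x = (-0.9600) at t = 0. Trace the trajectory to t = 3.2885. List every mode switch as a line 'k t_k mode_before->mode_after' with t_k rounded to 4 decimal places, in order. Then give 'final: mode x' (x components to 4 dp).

Mode 0: guard c·x = 1.0556 hit at Δt = 1.5248 (t = 1.5248), x⁻ = (1.0556) → reset → x⁺ = (0.9873), jump to mode 1
Mode 1: guard c·x = -0.6834 hit at Δt = 0.6688 (t = 2.1936), x⁻ = (0.6834) → reset → x⁺ = (0.4851), jump to mode 2
Mode 2: flow for 1.0949 to horizon, guard not reached → x = (-1.6231)

1 1.5248 0->1
2 2.1936 1->2
final: 2 -1.6231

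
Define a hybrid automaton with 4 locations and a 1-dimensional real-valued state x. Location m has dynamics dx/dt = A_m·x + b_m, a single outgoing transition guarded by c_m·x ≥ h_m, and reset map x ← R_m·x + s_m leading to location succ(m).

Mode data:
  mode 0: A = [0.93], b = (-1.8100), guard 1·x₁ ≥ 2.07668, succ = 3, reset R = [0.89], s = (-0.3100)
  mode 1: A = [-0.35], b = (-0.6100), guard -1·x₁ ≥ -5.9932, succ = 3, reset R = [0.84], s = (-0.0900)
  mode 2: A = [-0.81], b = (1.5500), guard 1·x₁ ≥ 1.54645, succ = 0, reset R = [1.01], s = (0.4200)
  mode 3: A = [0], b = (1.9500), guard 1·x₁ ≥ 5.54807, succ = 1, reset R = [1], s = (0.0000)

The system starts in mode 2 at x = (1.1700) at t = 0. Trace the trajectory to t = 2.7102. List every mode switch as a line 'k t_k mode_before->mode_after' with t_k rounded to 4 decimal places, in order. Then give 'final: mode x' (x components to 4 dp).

1 0.8713 2->0
2 2.2653 0->3
final: 3 2.4058

Mode 2: guard c·x = 1.5465 hit at Δt = 0.8713 (t = 0.8713), x⁻ = (1.5464) → reset → x⁺ = (1.9819), jump to mode 0
Mode 0: guard c·x = 2.0767 hit at Δt = 1.3940 (t = 2.2653), x⁻ = (2.0767) → reset → x⁺ = (1.5382), jump to mode 3
Mode 3: flow for 0.4449 to horizon, guard not reached → x = (2.4058)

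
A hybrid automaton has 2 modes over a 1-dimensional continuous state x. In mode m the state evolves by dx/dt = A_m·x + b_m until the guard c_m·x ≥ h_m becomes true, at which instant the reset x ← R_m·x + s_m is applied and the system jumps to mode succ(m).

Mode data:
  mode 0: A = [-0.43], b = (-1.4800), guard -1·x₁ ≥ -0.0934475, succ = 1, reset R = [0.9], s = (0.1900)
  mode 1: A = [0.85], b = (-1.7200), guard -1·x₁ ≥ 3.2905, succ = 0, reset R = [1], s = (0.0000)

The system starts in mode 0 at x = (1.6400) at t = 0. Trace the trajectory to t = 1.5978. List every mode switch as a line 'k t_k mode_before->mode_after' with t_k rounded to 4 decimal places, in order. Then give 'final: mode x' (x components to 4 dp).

Mode 0: guard c·x = -0.0934 hit at Δt = 0.8439 (t = 0.8439), x⁻ = (0.0934) → reset → x⁺ = (0.2741), jump to mode 1
Mode 1: flow for 0.7539 to horizon, guard not reached → x = (-1.2969)

1 0.8439 0->1
final: 1 -1.2969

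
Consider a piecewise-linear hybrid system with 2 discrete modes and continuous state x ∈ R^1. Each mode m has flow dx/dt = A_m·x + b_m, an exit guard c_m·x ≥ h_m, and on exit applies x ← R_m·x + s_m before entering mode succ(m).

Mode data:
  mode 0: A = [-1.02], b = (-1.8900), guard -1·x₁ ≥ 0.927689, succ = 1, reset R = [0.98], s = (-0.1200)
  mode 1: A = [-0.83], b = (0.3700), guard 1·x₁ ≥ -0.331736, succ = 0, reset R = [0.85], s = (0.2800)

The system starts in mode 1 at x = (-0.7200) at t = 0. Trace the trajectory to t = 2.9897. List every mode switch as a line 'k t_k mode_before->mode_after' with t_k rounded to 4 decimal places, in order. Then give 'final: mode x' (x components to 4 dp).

1 0.4880 1->0
2 1.1678 0->1
3 1.9392 1->0
4 2.6190 0->1
final: 1 -0.6385

Mode 1: guard c·x = -0.3317 hit at Δt = 0.4880 (t = 0.4880), x⁻ = (-0.3317) → reset → x⁺ = (-0.0020), jump to mode 0
Mode 0: guard c·x = 0.9277 hit at Δt = 0.6798 (t = 1.1678), x⁻ = (-0.9277) → reset → x⁺ = (-1.0291), jump to mode 1
Mode 1: guard c·x = -0.3317 hit at Δt = 0.7714 (t = 1.9392), x⁻ = (-0.3317) → reset → x⁺ = (-0.0020), jump to mode 0
Mode 0: guard c·x = 0.9277 hit at Δt = 0.6798 (t = 2.6190), x⁻ = (-0.9277) → reset → x⁺ = (-1.0291), jump to mode 1
Mode 1: flow for 0.3707 to horizon, guard not reached → x = (-0.6385)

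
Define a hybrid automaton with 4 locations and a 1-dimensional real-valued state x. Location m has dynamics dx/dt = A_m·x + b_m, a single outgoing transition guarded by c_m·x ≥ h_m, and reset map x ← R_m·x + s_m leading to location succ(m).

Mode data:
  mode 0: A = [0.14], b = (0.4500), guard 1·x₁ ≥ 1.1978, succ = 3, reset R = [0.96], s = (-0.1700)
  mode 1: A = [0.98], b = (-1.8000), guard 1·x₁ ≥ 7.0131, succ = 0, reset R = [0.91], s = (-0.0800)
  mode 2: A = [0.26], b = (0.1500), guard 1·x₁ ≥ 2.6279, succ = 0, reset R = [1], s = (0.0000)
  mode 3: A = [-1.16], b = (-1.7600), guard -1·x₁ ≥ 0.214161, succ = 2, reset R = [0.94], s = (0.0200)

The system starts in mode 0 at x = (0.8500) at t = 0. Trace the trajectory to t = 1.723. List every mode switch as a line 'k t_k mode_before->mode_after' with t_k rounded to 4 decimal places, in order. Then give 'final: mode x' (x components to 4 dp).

Mode 0: guard c·x = 1.1978 hit at Δt = 0.5865 (t = 0.5865), x⁻ = (1.1978) → reset → x⁺ = (0.9799), jump to mode 3
Mode 3: guard c·x = 0.2142 hit at Δt = 0.5607 (t = 1.1472), x⁻ = (-0.2142) → reset → x⁺ = (-0.1813), jump to mode 2
Mode 2: flow for 0.5758 to horizon, guard not reached → x = (-0.1174)

1 0.5865 0->3
2 1.1472 3->2
final: 2 -0.1174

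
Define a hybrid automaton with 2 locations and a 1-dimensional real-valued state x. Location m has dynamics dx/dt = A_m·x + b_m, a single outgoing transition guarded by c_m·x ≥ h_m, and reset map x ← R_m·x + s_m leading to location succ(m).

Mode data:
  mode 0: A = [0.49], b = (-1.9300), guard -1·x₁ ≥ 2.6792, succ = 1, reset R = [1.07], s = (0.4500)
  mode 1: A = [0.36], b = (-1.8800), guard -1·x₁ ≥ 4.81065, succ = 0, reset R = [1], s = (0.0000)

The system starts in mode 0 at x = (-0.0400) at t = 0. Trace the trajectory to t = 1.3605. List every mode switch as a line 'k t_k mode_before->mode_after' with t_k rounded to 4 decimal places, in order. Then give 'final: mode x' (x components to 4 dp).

Mode 0: guard c·x = 2.6792 hit at Δt = 1.0384 (t = 1.0384), x⁻ = (-2.6792) → reset → x⁺ = (-2.4167), jump to mode 1
Mode 1: flow for 0.3221 to horizon, guard not reached → x = (-3.3559)

1 1.0384 0->1
final: 1 -3.3559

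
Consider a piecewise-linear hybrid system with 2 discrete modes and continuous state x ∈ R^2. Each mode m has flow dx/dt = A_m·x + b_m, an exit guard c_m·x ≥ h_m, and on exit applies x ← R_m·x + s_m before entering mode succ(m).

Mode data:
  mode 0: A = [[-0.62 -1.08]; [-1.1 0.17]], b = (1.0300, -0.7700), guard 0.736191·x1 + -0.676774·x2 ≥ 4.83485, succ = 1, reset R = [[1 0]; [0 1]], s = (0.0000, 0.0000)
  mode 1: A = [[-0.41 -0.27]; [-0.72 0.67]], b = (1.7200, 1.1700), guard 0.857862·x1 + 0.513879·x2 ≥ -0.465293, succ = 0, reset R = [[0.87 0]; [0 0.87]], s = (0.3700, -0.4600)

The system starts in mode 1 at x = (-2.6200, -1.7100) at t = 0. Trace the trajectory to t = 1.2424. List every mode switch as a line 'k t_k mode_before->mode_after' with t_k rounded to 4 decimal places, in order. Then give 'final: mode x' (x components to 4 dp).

1 0.8988 1->0
final: 0 0.7177 -1.2417

Mode 1: guard c·x = -0.4653 hit at Δt = 0.8988 (t = 0.8988), x⁻ = (-0.3293, -0.3558) → reset → x⁺ = (0.0835, -0.7695), jump to mode 0
Mode 0: flow for 0.3436 to horizon, guard not reached → x = (0.7177, -1.2417)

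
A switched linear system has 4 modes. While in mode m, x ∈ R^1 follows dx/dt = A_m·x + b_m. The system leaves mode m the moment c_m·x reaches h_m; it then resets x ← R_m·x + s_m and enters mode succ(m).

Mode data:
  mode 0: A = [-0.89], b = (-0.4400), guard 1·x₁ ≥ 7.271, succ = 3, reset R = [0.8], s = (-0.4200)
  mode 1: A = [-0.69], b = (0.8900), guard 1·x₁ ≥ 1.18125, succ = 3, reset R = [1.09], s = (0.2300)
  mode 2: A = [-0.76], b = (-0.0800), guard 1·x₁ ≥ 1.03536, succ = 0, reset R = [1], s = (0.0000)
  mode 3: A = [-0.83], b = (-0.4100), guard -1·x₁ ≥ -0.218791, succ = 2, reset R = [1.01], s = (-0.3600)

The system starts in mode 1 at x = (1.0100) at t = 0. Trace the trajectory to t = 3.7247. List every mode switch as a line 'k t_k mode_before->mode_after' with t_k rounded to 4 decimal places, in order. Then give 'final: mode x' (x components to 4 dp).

Mode 1: guard c·x = 1.1812 hit at Δt = 1.3718 (t = 1.3718), x⁻ = (1.1812) → reset → x⁺ = (1.5176), jump to mode 3
Mode 3: guard c·x = -0.2188 hit at Δt = 1.2500 (t = 2.6218), x⁻ = (0.2188) → reset → x⁺ = (-0.1390), jump to mode 2
Mode 2: flow for 1.1029 to horizon, guard not reached → x = (-0.1199)

1 1.3718 1->3
2 2.6218 3->2
final: 2 -0.1199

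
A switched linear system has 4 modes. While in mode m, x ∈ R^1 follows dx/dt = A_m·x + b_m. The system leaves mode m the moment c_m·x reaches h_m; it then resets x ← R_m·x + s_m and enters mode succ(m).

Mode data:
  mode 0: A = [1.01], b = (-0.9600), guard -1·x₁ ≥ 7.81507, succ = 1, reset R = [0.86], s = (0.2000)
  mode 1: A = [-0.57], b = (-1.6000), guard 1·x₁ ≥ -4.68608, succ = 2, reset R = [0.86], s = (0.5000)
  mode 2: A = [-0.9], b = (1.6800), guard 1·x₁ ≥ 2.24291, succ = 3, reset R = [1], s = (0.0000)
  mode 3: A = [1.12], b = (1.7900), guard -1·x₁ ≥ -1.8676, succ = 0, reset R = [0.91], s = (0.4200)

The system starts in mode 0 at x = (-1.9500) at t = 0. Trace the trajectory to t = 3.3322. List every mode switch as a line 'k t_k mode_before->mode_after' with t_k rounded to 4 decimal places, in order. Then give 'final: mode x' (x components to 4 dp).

1 1.0950 0->1
2 2.2903 1->2
final: 2 -0.2463

Mode 0: guard c·x = 7.8151 hit at Δt = 1.0950 (t = 1.0950), x⁻ = (-7.8151) → reset → x⁺ = (-6.5210), jump to mode 1
Mode 1: guard c·x = -4.6861 hit at Δt = 1.1953 (t = 2.2903), x⁻ = (-4.6861) → reset → x⁺ = (-3.5300), jump to mode 2
Mode 2: flow for 1.0419 to horizon, guard not reached → x = (-0.2463)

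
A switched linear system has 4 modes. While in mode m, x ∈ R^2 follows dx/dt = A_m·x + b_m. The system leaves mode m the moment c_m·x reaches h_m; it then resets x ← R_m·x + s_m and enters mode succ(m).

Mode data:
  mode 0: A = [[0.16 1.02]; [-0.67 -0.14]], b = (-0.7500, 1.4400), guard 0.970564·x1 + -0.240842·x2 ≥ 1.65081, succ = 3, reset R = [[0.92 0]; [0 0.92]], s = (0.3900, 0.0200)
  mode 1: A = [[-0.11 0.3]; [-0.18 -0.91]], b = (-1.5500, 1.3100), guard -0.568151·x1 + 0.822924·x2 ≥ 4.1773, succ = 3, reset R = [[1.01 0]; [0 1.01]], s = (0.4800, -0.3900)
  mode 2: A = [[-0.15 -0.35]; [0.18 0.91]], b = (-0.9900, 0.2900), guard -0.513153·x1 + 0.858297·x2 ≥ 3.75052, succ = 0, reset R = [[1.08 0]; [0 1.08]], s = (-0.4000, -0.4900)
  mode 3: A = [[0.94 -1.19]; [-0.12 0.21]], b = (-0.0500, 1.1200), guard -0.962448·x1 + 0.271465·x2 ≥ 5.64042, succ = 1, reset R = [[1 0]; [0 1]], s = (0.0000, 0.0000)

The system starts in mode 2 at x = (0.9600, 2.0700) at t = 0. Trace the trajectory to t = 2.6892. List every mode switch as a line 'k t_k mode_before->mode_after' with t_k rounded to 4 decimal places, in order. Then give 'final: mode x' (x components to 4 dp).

1 0.6647 2->0
2 1.6255 0->3
final: 3 -2.3858 6.0457

Mode 2: guard c·x = 3.7505 hit at Δt = 0.6647 (t = 0.6647), x⁻ = (-0.4262, 4.1149) → reset → x⁺ = (-0.8603, 3.9541), jump to mode 0
Mode 0: guard c·x = 1.6508 hit at Δt = 0.9608 (t = 1.6255), x⁻ = (2.7430, 4.1997) → reset → x⁺ = (2.9136, 3.8837), jump to mode 3
Mode 3: flow for 1.0637 to horizon, guard not reached → x = (-2.3858, 6.0457)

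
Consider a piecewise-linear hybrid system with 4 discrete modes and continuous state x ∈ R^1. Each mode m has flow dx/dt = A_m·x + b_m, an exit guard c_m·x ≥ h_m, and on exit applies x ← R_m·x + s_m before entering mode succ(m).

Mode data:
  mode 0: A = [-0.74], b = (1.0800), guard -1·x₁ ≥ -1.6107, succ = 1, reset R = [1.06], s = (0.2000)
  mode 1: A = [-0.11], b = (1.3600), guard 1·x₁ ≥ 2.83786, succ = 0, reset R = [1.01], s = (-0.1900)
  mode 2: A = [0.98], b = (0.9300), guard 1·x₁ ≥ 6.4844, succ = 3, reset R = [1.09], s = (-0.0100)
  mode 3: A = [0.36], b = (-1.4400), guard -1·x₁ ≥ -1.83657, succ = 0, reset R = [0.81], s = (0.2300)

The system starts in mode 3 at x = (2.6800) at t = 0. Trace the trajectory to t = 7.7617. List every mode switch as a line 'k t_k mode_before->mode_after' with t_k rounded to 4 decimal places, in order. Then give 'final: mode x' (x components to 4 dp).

Mode 3: guard c·x = -1.8366 hit at Δt = 1.3724 (t = 1.3724), x⁻ = (1.8366) → reset → x⁺ = (1.7176), jump to mode 0
Mode 0: guard c·x = -1.6107 hit at Δt = 0.7226 (t = 2.0950), x⁻ = (1.6107) → reset → x⁺ = (1.9073), jump to mode 1
Mode 1: guard c·x = 2.8379 hit at Δt = 0.8473 (t = 2.9423), x⁻ = (2.8379) → reset → x⁺ = (2.6762), jump to mode 0
Mode 0: guard c·x = -1.6107 hit at Δt = 2.8177 (t = 5.7600), x⁻ = (1.6107) → reset → x⁺ = (1.9073), jump to mode 1
Mode 1: guard c·x = 2.8379 hit at Δt = 0.8473 (t = 6.6073), x⁻ = (2.8379) → reset → x⁺ = (2.6762), jump to mode 0
Mode 0: flow for 1.1544 to horizon, guard not reached → x = (1.9773)

1 1.3724 3->0
2 2.0950 0->1
3 2.9423 1->0
4 5.7600 0->1
5 6.6073 1->0
final: 0 1.9773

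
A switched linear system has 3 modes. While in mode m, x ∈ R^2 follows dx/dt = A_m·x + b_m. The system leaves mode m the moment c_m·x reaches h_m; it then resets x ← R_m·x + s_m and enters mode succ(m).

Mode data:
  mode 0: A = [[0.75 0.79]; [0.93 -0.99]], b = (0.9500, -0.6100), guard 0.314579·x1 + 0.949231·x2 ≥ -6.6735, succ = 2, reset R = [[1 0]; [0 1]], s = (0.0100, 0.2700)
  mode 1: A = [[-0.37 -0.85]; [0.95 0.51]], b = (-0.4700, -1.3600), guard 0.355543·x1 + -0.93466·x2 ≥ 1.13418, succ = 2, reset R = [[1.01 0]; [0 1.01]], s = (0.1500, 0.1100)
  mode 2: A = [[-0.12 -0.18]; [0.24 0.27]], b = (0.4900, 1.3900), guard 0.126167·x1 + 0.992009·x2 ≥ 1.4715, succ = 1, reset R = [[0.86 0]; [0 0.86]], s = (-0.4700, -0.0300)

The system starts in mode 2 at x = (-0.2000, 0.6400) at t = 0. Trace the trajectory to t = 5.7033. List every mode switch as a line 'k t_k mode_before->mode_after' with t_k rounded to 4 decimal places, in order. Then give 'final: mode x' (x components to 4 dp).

Mode 2: guard c·x = 1.4715 hit at Δt = 0.5149 (t = 0.5149), x⁻ = (-0.0384, 1.4882) → reset → x⁺ = (-0.5030, 1.2499), jump to mode 1
Mode 1: guard c·x = 1.1342 hit at Δt = 1.2647 (t = 1.7796), x⁻ = (-0.7410, -1.4954) → reset → x⁺ = (-0.5985, -1.4003), jump to mode 2
Mode 2: guard c·x = 1.4715 hit at Δt = 2.0814 (t = 3.8610), x⁻ = (0.4716, 1.4234) → reset → x⁺ = (-0.0644, 1.1941), jump to mode 1
Mode 1: guard c·x = 1.1342 hit at Δt = 1.4002 (t = 5.2611), x⁻ = (-0.5388, -1.4184) → reset → x⁺ = (-0.3942, -1.3226), jump to mode 2
Mode 2: flow for 0.4422 to horizon, guard not reached → x = (-0.0776, -0.8640)

1 0.5149 2->1
2 1.7796 1->2
3 3.8610 2->1
4 5.2611 1->2
final: 2 -0.0776 -0.8640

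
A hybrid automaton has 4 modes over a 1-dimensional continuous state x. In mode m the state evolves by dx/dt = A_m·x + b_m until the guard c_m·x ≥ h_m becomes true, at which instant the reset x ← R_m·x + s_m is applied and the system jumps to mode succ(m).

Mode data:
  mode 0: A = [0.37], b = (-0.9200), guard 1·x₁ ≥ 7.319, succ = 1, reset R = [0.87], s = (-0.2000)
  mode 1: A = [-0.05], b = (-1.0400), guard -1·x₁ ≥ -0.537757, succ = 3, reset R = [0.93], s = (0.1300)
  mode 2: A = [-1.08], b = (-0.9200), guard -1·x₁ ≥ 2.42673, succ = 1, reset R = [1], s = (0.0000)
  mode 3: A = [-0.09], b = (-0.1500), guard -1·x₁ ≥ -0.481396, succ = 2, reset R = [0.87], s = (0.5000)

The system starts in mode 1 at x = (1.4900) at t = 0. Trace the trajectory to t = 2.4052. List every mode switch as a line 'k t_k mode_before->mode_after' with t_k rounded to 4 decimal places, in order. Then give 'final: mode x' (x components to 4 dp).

Mode 1: guard c·x = -0.5378 hit at Δt = 0.8732 (t = 0.8732), x⁻ = (0.5378) → reset → x⁺ = (0.6301), jump to mode 3
Mode 3: guard c·x = -0.4814 hit at Δt = 0.7438 (t = 1.6170), x⁻ = (0.4814) → reset → x⁺ = (0.9188), jump to mode 2
Mode 2: flow for 0.7882 to horizon, guard not reached → x = (-0.0960)

1 0.8732 1->3
2 1.6170 3->2
final: 2 -0.0960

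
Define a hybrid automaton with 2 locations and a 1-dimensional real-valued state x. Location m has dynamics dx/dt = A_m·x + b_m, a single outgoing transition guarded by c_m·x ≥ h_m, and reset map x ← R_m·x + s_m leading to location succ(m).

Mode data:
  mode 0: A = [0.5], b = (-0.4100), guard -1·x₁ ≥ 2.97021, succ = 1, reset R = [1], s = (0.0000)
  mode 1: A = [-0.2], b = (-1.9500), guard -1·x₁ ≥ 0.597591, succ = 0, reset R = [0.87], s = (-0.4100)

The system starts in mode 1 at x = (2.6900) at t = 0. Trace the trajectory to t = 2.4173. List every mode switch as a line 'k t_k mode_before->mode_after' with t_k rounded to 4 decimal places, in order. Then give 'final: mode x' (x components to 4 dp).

Mode 1: guard c·x = 0.5976 hit at Δt = 1.5345 (t = 1.5345), x⁻ = (-0.5976) → reset → x⁺ = (-0.9299), jump to mode 0
Mode 0: flow for 0.8828 to horizon, guard not reached → x = (-1.9009)

1 1.5345 1->0
final: 0 -1.9009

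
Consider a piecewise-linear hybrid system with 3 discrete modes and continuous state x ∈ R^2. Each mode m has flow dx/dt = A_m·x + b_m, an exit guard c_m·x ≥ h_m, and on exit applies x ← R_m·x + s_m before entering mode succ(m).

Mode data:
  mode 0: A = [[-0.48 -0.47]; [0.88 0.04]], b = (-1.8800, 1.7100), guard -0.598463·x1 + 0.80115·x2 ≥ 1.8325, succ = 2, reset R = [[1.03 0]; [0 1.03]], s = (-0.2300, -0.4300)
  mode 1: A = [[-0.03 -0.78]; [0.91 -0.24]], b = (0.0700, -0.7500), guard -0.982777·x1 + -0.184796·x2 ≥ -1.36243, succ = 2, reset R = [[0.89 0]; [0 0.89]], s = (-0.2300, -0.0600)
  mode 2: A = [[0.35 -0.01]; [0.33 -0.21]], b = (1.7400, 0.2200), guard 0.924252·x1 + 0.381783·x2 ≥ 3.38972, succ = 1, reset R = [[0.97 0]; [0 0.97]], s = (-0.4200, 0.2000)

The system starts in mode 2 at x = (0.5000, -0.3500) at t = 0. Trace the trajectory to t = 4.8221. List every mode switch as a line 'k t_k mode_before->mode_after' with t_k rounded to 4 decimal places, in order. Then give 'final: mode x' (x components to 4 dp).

1 1.2161 2->1
2 2.6994 1->2
3 3.6270 2->1
4 4.3990 1->2
final: 2 1.5013 2.0514

Mode 2: guard c·x = 3.3897 hit at Δt = 1.2161 (t = 1.2161), x⁻ = (3.4024, 0.6419) → reset → x⁺ = (2.8803, 0.8226), jump to mode 1
Mode 1: guard c·x = -1.3624 hit at Δt = 1.4833 (t = 2.6994), x⁻ = (1.0278, 1.9065) → reset → x⁺ = (0.6848, 1.6368), jump to mode 2
Mode 2: guard c·x = 3.3897 hit at Δt = 0.9276 (t = 3.6270), x⁻ = (2.8349, 2.0156) → reset → x⁺ = (2.3299, 2.1552), jump to mode 1
Mode 1: guard c·x = -1.3624 hit at Δt = 0.7719 (t = 4.3990), x⁻ = (0.9531, 2.3040) → reset → x⁺ = (0.6182, 1.9906), jump to mode 2
Mode 2: flow for 0.4231 to horizon, guard not reached → x = (1.5013, 2.0514)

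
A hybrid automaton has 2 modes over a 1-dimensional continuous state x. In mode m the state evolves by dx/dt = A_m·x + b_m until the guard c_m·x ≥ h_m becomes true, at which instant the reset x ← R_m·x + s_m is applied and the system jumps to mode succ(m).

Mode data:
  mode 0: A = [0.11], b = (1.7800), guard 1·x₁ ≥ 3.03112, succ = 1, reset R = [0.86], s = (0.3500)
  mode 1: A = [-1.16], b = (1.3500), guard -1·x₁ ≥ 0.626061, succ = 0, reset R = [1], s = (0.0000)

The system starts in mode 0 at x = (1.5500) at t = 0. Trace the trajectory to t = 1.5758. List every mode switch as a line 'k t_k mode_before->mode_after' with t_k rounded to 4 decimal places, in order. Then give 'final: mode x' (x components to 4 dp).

1 0.7293 0->1
final: 1 1.8354

Mode 0: guard c·x = 3.0311 hit at Δt = 0.7293 (t = 0.7293), x⁻ = (3.0311) → reset → x⁺ = (2.9568), jump to mode 1
Mode 1: flow for 0.8465 to horizon, guard not reached → x = (1.8354)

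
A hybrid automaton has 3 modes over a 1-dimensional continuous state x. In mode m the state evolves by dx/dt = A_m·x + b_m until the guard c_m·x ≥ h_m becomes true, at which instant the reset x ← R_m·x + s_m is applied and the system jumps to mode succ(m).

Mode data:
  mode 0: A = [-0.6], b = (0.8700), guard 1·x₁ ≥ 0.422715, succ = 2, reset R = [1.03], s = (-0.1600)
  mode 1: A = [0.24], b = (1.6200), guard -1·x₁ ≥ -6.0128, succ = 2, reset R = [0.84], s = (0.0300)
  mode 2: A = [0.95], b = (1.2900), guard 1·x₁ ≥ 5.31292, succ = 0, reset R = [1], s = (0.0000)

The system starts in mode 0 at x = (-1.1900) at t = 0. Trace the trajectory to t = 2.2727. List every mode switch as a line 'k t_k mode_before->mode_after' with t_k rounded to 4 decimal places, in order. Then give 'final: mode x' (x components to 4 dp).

Mode 0: guard c·x = 0.4227 hit at Δt = 1.5731 (t = 1.5731), x⁻ = (0.4227) → reset → x⁺ = (0.2754), jump to mode 2
Mode 2: flow for 0.6996 to horizon, guard not reached → x = (1.8168)

1 1.5731 0->2
final: 2 1.8168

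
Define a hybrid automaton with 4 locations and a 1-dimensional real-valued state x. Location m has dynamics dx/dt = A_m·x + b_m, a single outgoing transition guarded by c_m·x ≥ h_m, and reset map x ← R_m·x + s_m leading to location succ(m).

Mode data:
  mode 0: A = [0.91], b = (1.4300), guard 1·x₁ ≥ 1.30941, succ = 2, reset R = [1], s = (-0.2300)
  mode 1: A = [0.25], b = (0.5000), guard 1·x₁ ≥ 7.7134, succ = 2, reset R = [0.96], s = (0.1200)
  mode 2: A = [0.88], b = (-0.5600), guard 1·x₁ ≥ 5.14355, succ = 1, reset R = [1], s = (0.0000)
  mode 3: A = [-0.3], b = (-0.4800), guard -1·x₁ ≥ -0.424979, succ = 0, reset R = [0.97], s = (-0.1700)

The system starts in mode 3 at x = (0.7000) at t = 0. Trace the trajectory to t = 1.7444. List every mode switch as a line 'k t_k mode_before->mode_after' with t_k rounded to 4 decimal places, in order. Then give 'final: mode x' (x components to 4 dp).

1 0.4245 3->0
2 0.9330 0->2
final: 2 1.5412

Mode 3: guard c·x = -0.4250 hit at Δt = 0.4245 (t = 0.4245), x⁻ = (0.4250) → reset → x⁺ = (0.2422), jump to mode 0
Mode 0: guard c·x = 1.3094 hit at Δt = 0.5085 (t = 0.9330), x⁻ = (1.3094) → reset → x⁺ = (1.0794), jump to mode 2
Mode 2: flow for 0.8114 to horizon, guard not reached → x = (1.5412)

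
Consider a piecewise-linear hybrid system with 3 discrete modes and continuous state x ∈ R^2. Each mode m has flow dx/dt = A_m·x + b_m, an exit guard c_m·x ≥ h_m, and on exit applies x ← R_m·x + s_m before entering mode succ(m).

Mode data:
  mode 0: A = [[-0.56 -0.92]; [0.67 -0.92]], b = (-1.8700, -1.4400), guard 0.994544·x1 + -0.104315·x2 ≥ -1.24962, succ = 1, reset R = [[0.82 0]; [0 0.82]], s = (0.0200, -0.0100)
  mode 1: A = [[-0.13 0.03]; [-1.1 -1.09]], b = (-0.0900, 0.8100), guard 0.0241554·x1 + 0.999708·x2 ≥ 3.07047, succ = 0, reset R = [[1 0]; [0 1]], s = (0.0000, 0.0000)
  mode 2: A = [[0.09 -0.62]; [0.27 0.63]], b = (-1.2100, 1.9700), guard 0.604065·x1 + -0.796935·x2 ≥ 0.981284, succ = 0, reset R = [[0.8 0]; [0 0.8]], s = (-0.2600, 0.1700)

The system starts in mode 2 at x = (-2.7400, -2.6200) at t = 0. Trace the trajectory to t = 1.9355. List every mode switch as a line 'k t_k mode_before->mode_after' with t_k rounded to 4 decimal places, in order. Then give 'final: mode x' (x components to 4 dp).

1 0.8983 2->0
2 1.3938 0->1
final: 1 -1.2079 -0.2725

Mode 2: guard c·x = 0.9813 hit at Δt = 0.8983 (t = 0.8983), x⁻ = (-2.4571, -3.0938) → reset → x⁺ = (-2.2257, -2.3050), jump to mode 0
Mode 0: guard c·x = -1.2496 hit at Δt = 0.4955 (t = 1.3938), x⁻ = (-1.5213, -2.5244) → reset → x⁺ = (-1.2274, -2.0800), jump to mode 1
Mode 1: flow for 0.5417 to horizon, guard not reached → x = (-1.2079, -0.2725)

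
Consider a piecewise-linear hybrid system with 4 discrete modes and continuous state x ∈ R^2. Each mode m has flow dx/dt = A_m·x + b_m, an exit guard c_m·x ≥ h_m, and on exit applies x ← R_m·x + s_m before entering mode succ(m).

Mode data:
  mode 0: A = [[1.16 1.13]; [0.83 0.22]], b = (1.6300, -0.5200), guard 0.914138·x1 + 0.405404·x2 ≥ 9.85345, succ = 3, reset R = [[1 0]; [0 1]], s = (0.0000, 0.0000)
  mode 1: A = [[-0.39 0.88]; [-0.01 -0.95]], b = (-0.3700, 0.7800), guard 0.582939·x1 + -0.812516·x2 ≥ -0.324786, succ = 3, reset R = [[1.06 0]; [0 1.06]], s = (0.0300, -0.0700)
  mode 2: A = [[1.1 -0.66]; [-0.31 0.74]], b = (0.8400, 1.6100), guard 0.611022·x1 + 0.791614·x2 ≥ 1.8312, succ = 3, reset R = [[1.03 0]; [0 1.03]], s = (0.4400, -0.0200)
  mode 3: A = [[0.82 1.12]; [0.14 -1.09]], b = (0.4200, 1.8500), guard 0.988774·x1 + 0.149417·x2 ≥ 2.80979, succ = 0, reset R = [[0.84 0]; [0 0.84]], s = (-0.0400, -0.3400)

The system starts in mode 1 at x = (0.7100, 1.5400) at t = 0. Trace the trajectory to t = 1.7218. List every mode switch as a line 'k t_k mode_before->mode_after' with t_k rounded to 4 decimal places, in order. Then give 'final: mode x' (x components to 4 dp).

1 0.7851 1->3
2 1.2203 3->0
final: 0 6.0669 2.3889

Mode 1: guard c·x = -0.3248 hit at Δt = 0.7851 (t = 0.7851), x⁻ = (1.0554, 1.1569) → reset → x⁺ = (1.1487, 1.1563), jump to mode 3
Mode 3: guard c·x = 2.8098 hit at Δt = 0.4352 (t = 1.2203), x⁻ = (2.6222, 1.4522) → reset → x⁺ = (2.1627, 0.8799), jump to mode 0
Mode 0: flow for 0.5015 to horizon, guard not reached → x = (6.0669, 2.3889)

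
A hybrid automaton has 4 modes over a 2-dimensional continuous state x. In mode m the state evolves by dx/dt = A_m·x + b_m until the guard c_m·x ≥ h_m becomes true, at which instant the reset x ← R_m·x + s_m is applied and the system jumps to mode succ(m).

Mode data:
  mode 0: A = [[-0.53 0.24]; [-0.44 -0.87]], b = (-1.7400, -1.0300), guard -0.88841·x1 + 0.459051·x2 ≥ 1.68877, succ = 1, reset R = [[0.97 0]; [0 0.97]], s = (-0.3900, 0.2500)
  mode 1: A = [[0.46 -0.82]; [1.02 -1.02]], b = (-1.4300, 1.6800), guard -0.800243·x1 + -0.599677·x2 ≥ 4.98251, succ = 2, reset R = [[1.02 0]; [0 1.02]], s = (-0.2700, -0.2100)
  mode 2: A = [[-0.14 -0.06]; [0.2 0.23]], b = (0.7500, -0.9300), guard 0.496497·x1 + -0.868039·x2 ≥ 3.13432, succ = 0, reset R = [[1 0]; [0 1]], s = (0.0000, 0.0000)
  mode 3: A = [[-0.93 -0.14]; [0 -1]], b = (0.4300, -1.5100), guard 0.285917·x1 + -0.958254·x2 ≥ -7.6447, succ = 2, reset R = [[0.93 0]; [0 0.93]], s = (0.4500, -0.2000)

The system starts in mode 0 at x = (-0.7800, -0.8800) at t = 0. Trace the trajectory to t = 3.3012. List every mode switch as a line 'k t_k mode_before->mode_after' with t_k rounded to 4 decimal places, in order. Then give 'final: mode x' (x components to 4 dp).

Mode 0: guard c·x = 1.6888 hit at Δt = 1.2749 (t = 1.2749), x⁻ = (-2.1661, -0.5132) → reset → x⁺ = (-2.4911, -0.2478), jump to mode 1
Mode 1: guard c·x = 4.9825 hit at Δt = 1.0213 (t = 2.2962), x⁻ = (-5.0318, -1.5939) → reset → x⁺ = (-5.4025, -1.8358), jump to mode 2
Mode 2: flow for 1.0050 to horizon, guard not reached → x = (-3.8141, -4.4123)

1 1.2749 0->1
2 2.2962 1->2
final: 2 -3.8141 -4.4123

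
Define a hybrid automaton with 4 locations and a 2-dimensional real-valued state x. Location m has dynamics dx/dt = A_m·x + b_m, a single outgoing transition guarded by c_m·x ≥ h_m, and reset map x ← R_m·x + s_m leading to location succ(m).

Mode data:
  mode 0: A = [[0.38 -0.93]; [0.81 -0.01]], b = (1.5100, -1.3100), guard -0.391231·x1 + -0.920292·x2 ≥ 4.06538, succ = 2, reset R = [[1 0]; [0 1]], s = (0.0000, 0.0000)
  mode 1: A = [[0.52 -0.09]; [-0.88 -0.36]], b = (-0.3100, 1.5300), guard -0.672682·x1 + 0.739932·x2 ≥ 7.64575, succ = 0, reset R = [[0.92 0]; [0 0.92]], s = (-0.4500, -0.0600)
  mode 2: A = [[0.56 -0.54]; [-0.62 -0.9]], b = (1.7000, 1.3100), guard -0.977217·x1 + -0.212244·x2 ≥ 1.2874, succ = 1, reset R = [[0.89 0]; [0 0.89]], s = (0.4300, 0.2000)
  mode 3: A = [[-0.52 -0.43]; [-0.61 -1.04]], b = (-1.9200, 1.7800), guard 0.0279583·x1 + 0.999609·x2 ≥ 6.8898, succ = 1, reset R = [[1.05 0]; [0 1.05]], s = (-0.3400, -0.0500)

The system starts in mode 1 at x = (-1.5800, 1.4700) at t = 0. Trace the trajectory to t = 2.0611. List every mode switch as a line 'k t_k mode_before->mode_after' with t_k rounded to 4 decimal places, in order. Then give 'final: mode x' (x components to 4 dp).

Mode 1: guard c·x = 7.6457 hit at Δt = 1.5287 (t = 1.5287), x⁻ = (-4.8999, 5.8785) → reset → x⁺ = (-4.9579, 5.3482), jump to mode 0
Mode 0: flow for 0.5324 to horizon, guard not reached → x = (-7.2582, 1.9531)

1 1.5287 1->0
final: 0 -7.2582 1.9531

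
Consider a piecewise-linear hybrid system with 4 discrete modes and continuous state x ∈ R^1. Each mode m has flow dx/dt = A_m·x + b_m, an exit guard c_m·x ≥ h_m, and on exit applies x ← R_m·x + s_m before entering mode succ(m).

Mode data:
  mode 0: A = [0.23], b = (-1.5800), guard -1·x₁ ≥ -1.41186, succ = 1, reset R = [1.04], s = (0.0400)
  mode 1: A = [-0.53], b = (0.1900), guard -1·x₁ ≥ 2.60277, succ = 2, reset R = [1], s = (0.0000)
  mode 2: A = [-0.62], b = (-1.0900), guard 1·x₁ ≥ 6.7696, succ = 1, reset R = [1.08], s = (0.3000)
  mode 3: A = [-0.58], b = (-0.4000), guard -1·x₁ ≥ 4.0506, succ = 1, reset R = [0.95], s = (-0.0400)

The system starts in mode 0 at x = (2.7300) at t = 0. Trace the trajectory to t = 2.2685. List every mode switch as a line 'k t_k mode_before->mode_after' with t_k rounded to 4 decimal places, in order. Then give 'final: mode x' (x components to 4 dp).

Mode 0: guard c·x = -1.4119 hit at Δt = 1.2019 (t = 1.2019), x⁻ = (1.4119) → reset → x⁺ = (1.5083), jump to mode 1
Mode 1: flow for 1.0666 to horizon, guard not reached → x = (1.0118)

1 1.2019 0->1
final: 1 1.0118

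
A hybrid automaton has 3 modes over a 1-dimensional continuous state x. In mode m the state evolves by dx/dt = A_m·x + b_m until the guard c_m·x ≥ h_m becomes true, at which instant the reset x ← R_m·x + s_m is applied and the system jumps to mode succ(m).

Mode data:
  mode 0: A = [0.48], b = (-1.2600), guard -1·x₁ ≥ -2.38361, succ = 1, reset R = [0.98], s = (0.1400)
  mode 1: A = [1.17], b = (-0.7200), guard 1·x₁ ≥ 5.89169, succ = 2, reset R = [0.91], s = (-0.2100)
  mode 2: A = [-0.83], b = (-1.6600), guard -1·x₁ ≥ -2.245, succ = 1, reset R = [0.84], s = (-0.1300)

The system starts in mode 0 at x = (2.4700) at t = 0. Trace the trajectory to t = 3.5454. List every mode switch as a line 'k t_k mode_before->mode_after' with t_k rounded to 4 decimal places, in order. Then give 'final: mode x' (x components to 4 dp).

1 0.9229 0->1
2 1.8138 1->2
3 2.4422 2->1
final: 1 4.7614

Mode 0: guard c·x = -2.3836 hit at Δt = 0.9229 (t = 0.9229), x⁻ = (2.3836) → reset → x⁺ = (2.4759), jump to mode 1
Mode 1: guard c·x = 5.8917 hit at Δt = 0.8909 (t = 1.8138), x⁻ = (5.8917) → reset → x⁺ = (5.1514), jump to mode 2
Mode 2: guard c·x = -2.2450 hit at Δt = 0.6284 (t = 2.4422), x⁻ = (2.2450) → reset → x⁺ = (1.7558), jump to mode 1
Mode 1: flow for 1.1032 to horizon, guard not reached → x = (4.7614)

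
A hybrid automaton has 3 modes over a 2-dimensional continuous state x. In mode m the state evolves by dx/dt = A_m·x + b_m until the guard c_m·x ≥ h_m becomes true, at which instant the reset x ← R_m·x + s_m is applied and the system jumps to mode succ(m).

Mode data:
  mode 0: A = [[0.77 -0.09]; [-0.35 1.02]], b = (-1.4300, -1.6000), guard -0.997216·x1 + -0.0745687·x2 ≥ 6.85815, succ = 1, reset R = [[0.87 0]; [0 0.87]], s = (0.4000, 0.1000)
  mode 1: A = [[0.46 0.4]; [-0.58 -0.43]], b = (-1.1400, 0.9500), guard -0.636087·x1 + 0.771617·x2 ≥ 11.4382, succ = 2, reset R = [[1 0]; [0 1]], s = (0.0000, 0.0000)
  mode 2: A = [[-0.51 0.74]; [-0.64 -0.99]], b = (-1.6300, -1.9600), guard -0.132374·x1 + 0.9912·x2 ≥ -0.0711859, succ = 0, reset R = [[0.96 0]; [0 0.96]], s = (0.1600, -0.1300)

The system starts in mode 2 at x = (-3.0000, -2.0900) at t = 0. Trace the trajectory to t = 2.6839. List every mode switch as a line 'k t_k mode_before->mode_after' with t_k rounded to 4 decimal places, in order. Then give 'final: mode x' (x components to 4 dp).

Mode 2: guard c·x = -0.0712 hit at Δt = 0.9983 (t = 0.9983), x⁻ = (-3.7632, -0.5744) → reset → x⁺ = (-3.4526, -0.6814), jump to mode 0
Mode 0: guard c·x = 6.8582 hit at Δt = 0.6434 (t = 1.6417), x⁻ = (-6.7846, -1.2391) → reset → x⁺ = (-5.5026, -0.9780), jump to mode 1
Mode 1: flow for 1.0422 to horizon, guard not reached → x = (-9.7341, 3.9628)

1 0.9983 2->0
2 1.6417 0->1
final: 1 -9.7341 3.9628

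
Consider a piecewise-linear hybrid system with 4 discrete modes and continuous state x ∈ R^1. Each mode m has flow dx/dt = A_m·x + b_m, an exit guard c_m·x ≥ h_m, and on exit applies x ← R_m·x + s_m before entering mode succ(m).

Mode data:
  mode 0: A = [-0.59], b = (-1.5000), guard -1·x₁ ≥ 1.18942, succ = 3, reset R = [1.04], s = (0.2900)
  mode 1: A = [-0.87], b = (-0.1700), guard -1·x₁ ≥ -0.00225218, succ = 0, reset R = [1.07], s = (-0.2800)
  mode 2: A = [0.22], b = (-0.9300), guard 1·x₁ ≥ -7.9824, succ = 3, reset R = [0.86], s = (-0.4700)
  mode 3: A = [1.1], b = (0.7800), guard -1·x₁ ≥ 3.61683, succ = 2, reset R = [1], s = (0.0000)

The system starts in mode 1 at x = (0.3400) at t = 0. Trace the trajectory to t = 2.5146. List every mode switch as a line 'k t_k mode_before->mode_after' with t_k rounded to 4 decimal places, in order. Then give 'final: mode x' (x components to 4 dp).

1 1.1454 1->0
2 2.0186 0->3
final: 3 -1.1196

Mode 1: guard c·x = -0.0023 hit at Δt = 1.1454 (t = 1.1454), x⁻ = (0.0023) → reset → x⁺ = (-0.2776), jump to mode 0
Mode 0: guard c·x = 1.1894 hit at Δt = 0.8732 (t = 2.0186), x⁻ = (-1.1894) → reset → x⁺ = (-0.9470), jump to mode 3
Mode 3: flow for 0.4960 to horizon, guard not reached → x = (-1.1196)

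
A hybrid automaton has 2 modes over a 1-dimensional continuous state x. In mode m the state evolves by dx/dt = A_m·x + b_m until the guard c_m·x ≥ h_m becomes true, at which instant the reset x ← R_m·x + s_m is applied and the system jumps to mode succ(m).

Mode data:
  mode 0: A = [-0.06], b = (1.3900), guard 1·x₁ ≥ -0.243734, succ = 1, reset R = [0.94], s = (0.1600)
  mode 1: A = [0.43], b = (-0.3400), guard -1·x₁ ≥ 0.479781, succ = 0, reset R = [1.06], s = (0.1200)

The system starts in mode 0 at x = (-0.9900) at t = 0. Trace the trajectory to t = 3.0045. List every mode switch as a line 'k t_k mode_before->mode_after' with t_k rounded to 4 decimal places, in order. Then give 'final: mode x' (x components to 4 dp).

1 0.5230 0->1
2 1.4310 1->0
3 1.5338 0->1
4 2.4418 1->0
5 2.5446 0->1
final: 1 -0.2571

Mode 0: guard c·x = -0.2437 hit at Δt = 0.5230 (t = 0.5230), x⁻ = (-0.2437) → reset → x⁺ = (-0.0691), jump to mode 1
Mode 1: guard c·x = 0.4798 hit at Δt = 0.9080 (t = 1.4310), x⁻ = (-0.4798) → reset → x⁺ = (-0.3886), jump to mode 0
Mode 0: guard c·x = -0.2437 hit at Δt = 0.1028 (t = 1.5338), x⁻ = (-0.2437) → reset → x⁺ = (-0.0691), jump to mode 1
Mode 1: guard c·x = 0.4798 hit at Δt = 0.9080 (t = 2.4418), x⁻ = (-0.4798) → reset → x⁺ = (-0.3886), jump to mode 0
Mode 0: guard c·x = -0.2437 hit at Δt = 0.1028 (t = 2.5446), x⁻ = (-0.2437) → reset → x⁺ = (-0.0691), jump to mode 1
Mode 1: flow for 0.4599 to horizon, guard not reached → x = (-0.2571)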